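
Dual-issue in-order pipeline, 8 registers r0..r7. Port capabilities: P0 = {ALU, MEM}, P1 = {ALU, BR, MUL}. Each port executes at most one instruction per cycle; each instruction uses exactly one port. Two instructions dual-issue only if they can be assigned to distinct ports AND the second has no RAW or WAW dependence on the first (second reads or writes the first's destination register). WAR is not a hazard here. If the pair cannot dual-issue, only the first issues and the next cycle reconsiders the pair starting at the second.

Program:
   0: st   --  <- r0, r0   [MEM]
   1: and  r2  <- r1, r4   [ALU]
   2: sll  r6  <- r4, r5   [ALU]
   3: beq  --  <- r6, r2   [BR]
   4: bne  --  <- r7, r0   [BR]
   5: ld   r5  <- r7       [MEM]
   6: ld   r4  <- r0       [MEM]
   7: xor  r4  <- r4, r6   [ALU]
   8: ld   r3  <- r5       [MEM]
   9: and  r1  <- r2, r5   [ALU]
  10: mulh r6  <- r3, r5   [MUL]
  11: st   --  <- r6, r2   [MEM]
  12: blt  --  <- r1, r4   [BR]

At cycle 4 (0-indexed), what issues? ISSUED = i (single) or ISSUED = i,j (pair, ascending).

ISSUED = 6

t=0 i0/i1:st and ; dual
t=1 i2:sll ; RAW r6
t=2 i3:beq ; no-port BR/BR
t=3 i4/i5:bne ld ; dual
t=4 i6:ld ; RAW+WAW r4
t=5 i7/i8:xor ld ; dual
t=6 i9/i10:and mulh ; dual
t=7 i11/i12:st blt ; dual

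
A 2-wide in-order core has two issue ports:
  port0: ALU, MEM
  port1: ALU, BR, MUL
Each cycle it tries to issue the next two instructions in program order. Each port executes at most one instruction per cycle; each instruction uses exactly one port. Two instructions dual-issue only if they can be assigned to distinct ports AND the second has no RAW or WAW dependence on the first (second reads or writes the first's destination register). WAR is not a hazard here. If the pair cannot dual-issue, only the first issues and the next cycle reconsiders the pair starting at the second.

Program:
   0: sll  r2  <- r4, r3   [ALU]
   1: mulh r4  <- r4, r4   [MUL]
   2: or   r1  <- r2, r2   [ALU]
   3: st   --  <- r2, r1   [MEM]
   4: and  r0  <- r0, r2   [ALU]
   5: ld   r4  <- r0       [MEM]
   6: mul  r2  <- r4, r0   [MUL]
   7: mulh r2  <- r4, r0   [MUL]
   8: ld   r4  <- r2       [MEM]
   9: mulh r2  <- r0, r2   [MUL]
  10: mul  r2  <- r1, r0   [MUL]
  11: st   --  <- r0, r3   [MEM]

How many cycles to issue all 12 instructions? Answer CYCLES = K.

CYCLES = 8

c0: i0+i1 sll;mulh  pair
c1: i2 or  RAW r1
c2: i3+i4 st;and  pair
c3: i5 ld  RAW r4
c4: i6 mul  no-port MUL/MUL
c5: i7 mulh  RAW r2
c6: i8+i9 ld;mulh  pair
c7: i10+i11 mul;st  pair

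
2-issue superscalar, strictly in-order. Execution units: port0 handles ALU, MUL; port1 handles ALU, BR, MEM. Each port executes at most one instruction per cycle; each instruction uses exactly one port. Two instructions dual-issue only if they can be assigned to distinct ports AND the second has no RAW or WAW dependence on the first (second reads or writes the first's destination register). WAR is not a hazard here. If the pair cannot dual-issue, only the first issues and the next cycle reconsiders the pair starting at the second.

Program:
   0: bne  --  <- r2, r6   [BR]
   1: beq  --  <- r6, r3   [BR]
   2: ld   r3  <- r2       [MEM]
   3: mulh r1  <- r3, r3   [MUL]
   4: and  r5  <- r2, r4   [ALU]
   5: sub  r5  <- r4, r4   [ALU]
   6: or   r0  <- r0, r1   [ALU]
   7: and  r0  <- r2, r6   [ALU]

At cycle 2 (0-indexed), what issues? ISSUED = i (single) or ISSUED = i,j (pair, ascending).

  cy0 -> i0 (bne) no-port BR/BR
  cy1 -> i1 (beq) no-port BR/MEM
  cy2 -> i2 (ld) RAW r3
  cy3 -> i3+i4 (mulh;and) dual
  cy4 -> i5+i6 (sub;or) dual
  cy5 -> i7 (and) tail

ISSUED = 2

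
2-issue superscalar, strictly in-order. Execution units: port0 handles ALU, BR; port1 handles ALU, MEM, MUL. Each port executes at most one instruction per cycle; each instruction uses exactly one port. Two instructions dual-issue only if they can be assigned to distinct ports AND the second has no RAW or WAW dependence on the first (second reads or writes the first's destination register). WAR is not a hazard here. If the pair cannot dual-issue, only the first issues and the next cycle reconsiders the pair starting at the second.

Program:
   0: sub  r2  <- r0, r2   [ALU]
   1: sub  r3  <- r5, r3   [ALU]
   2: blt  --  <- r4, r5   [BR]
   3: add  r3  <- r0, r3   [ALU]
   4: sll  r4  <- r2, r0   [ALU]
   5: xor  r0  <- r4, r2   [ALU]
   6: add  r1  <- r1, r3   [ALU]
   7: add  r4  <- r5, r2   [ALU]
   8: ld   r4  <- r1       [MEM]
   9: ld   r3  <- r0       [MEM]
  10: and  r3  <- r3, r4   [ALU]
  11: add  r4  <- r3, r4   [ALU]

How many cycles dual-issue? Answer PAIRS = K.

0. sub.ALU sub.ALU @i0&i1  | pair
1. blt.BR add.ALU @i2&i3  | pair
2. sll.ALU @i4  | RAW r4
3. xor.ALU add.ALU @i5&i6  | pair
4. add.ALU @i7  | WAW r4
5. ld.MEM @i8  | no-port MEM/MEM
6. ld.MEM @i9  | RAW+WAW r3
7. and.ALU @i10  | RAW r3
8. add.ALU @i11  | tail

PAIRS = 3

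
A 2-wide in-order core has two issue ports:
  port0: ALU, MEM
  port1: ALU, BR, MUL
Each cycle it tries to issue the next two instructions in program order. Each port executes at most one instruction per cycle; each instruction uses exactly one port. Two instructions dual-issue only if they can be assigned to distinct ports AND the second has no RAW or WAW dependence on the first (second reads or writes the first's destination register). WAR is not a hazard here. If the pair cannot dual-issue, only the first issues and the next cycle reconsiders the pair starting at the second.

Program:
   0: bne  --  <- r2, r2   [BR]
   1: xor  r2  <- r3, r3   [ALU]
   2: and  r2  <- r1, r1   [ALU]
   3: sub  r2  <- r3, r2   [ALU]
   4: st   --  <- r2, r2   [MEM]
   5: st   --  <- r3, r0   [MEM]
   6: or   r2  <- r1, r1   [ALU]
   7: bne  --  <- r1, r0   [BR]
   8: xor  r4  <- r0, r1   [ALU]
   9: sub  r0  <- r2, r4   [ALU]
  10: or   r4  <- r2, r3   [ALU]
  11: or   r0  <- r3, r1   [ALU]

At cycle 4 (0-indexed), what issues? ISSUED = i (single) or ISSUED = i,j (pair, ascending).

ISSUED = 5,6

0. bne xor @i0+i1  | dual
1. and @i2  | RAW+WAW r2
2. sub @i3  | RAW r2
3. st @i4  | no-port MEM/MEM
4. st or @i5+i6  | dual
5. bne xor @i7+i8  | dual
6. sub or @i9+i10  | dual
7. or @i11  | tail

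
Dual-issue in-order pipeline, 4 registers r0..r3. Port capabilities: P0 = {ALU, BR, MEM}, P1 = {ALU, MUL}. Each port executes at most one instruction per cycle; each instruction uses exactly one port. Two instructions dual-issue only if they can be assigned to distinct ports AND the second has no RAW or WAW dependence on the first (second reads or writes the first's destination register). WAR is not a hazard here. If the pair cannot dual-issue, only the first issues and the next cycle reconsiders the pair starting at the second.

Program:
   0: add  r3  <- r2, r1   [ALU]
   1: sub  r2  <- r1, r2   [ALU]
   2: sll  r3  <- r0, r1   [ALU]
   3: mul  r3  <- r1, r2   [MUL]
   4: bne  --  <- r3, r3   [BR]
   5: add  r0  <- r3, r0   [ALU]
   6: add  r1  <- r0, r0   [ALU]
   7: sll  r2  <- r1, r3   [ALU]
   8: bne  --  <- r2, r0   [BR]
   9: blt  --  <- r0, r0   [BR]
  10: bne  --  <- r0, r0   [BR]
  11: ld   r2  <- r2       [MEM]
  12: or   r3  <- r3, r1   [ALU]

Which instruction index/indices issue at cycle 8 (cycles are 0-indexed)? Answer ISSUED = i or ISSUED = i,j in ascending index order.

ISSUED = 10

t=0 i0&i1:add+sub ; 2-wide
t=1 i2:sll ; WAW r3
t=2 i3:mul ; RAW r3
t=3 i4&i5:bne+add ; 2-wide
t=4 i6:add ; RAW r1
t=5 i7:sll ; RAW r2
t=6 i8:bne ; no-port BR/BR
t=7 i9:blt ; no-port BR/BR
t=8 i10:bne ; no-port BR/MEM
t=9 i11&i12:ld+or ; 2-wide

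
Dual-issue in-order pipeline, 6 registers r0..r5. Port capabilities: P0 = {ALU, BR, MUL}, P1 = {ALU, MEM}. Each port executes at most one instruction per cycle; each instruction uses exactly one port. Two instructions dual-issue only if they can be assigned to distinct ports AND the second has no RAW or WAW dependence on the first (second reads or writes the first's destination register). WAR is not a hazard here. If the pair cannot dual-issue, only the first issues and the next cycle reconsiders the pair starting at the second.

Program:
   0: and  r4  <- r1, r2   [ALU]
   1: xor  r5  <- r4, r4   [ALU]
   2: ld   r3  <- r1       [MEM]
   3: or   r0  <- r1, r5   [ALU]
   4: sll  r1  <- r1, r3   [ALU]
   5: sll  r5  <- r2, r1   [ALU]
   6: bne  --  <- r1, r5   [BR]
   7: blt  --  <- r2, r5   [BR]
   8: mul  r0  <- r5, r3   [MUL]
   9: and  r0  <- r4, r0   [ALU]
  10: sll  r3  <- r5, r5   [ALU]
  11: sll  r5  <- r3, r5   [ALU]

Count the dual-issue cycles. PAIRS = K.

PAIRS = 3

#0 head=0: and i0 RAW r4
#1 head=1: xor;ld i1/i2 pair
#2 head=3: or;sll i3/i4 pair
#3 head=5: sll i5 RAW r5
#4 head=6: bne i6 no-port BR/BR
#5 head=7: blt i7 no-port BR/MUL
#6 head=8: mul i8 RAW+WAW r0
#7 head=9: and;sll i9/i10 pair
#8 head=11: sll i11 tail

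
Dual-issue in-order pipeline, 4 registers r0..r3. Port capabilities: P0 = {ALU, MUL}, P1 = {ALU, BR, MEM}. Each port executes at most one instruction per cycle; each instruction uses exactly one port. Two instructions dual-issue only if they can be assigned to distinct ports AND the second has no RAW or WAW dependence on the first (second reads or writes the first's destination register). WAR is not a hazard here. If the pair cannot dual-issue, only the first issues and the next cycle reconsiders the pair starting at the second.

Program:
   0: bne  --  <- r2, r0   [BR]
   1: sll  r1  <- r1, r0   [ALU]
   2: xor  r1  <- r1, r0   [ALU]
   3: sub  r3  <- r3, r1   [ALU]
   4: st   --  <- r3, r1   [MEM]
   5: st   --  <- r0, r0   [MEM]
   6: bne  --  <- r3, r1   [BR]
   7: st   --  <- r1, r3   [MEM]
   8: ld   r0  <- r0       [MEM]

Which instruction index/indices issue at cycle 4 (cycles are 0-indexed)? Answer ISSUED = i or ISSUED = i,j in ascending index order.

ISSUED = 5

0. bne.BR+sll.ALU @i0,i1  | dual
1. xor.ALU @i2  | RAW r1
2. sub.ALU @i3  | RAW r3
3. st.MEM @i4  | no-port MEM/MEM
4. st.MEM @i5  | no-port MEM/BR
5. bne.BR @i6  | no-port BR/MEM
6. st.MEM @i7  | no-port MEM/MEM
7. ld.MEM @i8  | tail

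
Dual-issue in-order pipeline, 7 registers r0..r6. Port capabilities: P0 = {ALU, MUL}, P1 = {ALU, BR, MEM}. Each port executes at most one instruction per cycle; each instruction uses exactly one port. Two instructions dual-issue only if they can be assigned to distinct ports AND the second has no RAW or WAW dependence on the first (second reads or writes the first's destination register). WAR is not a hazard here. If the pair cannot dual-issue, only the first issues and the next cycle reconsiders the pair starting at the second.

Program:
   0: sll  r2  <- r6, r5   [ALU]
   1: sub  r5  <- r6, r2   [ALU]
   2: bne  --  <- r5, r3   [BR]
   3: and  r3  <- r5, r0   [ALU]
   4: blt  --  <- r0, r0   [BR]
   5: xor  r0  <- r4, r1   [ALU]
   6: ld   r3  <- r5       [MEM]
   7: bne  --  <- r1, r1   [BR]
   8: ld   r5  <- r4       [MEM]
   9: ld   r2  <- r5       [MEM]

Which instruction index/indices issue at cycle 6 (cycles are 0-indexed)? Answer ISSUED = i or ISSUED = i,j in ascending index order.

#0 head=0: sll.ALU i0 RAW r2
#1 head=1: sub.ALU i1 RAW r5
#2 head=2: bne.BR/and.ALU i2/i3 dual
#3 head=4: blt.BR/xor.ALU i4/i5 dual
#4 head=6: ld.MEM i6 no-port MEM/BR
#5 head=7: bne.BR i7 no-port BR/MEM
#6 head=8: ld.MEM i8 no-port MEM/MEM
#7 head=9: ld.MEM i9 tail

ISSUED = 8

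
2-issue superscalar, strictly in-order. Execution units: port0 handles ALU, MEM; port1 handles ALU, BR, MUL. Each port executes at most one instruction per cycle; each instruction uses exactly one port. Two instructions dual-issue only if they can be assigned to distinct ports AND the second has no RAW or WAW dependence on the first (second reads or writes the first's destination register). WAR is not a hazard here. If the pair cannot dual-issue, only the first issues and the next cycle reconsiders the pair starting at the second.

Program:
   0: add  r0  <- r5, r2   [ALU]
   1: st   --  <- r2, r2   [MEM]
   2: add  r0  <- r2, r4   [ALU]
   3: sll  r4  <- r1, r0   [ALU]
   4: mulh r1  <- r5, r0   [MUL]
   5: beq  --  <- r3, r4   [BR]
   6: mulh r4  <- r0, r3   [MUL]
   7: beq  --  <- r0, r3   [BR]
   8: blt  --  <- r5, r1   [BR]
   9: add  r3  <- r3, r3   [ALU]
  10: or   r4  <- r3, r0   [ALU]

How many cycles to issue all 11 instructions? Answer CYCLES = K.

  cy0 -> i0&i1 (add;st) dual
  cy1 -> i2 (add) RAW r0
  cy2 -> i3&i4 (sll;mulh) dual
  cy3 -> i5 (beq) no-port BR/MUL
  cy4 -> i6 (mulh) no-port MUL/BR
  cy5 -> i7 (beq) no-port BR/BR
  cy6 -> i8&i9 (blt;add) dual
  cy7 -> i10 (or) tail

CYCLES = 8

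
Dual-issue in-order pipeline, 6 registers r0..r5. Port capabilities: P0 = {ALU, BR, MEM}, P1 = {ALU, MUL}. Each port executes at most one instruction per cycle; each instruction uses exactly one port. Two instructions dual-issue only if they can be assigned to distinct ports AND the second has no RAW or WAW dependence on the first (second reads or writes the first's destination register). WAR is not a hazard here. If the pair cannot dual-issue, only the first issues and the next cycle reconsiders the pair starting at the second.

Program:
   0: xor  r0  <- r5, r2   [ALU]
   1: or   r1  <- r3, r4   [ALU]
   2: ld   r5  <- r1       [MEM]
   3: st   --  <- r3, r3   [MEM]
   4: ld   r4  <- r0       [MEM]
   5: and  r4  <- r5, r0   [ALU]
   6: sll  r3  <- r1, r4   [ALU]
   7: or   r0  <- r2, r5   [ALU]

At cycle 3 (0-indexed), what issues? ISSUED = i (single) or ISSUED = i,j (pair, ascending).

  cy0 -> i0&i1 (xor.ALU/or.ALU) pair
  cy1 -> i2 (ld.MEM) no-port MEM/MEM
  cy2 -> i3 (st.MEM) no-port MEM/MEM
  cy3 -> i4 (ld.MEM) WAW r4
  cy4 -> i5 (and.ALU) RAW r4
  cy5 -> i6&i7 (sll.ALU/or.ALU) pair

ISSUED = 4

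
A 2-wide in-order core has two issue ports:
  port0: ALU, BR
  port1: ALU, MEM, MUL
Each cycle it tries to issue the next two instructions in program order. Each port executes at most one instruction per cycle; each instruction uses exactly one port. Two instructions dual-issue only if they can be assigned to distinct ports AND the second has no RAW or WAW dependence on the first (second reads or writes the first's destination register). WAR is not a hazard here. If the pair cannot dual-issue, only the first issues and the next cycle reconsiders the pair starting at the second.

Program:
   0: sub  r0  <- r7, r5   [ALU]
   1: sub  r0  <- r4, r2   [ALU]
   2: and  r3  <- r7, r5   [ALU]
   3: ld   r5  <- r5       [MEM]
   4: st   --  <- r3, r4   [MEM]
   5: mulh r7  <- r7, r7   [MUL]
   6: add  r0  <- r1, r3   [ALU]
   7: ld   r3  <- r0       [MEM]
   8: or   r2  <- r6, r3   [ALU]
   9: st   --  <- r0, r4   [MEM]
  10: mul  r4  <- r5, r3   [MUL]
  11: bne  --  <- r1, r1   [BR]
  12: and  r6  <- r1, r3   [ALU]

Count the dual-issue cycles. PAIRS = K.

PAIRS = 4

t=0 i0:sub.ALU ; WAW r0
t=1 i1&i2:sub.ALU;and.ALU ; pair
t=2 i3:ld.MEM ; no-port MEM/MEM
t=3 i4:st.MEM ; no-port MEM/MUL
t=4 i5&i6:mulh.MUL;add.ALU ; pair
t=5 i7:ld.MEM ; RAW r3
t=6 i8&i9:or.ALU;st.MEM ; pair
t=7 i10&i11:mul.MUL;bne.BR ; pair
t=8 i12:and.ALU ; tail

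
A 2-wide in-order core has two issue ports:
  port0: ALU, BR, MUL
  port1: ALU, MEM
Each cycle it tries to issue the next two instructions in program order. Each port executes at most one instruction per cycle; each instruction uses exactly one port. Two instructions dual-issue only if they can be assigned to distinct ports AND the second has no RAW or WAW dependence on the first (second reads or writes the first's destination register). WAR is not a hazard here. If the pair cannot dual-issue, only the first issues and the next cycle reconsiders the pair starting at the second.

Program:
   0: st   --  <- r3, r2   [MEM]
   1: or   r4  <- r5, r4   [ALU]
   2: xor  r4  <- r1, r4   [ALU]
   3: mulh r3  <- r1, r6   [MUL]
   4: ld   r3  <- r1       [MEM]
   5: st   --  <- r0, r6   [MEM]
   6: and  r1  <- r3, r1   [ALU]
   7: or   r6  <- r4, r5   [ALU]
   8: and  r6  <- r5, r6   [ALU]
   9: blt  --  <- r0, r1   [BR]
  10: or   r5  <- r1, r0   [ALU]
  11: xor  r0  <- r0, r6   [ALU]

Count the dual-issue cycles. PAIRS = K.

t=0 i0&i1:st.MEM/or.ALU ; 2-wide
t=1 i2&i3:xor.ALU/mulh.MUL ; 2-wide
t=2 i4:ld.MEM ; no-port MEM/MEM
t=3 i5&i6:st.MEM/and.ALU ; 2-wide
t=4 i7:or.ALU ; RAW+WAW r6
t=5 i8&i9:and.ALU/blt.BR ; 2-wide
t=6 i10&i11:or.ALU/xor.ALU ; 2-wide

PAIRS = 5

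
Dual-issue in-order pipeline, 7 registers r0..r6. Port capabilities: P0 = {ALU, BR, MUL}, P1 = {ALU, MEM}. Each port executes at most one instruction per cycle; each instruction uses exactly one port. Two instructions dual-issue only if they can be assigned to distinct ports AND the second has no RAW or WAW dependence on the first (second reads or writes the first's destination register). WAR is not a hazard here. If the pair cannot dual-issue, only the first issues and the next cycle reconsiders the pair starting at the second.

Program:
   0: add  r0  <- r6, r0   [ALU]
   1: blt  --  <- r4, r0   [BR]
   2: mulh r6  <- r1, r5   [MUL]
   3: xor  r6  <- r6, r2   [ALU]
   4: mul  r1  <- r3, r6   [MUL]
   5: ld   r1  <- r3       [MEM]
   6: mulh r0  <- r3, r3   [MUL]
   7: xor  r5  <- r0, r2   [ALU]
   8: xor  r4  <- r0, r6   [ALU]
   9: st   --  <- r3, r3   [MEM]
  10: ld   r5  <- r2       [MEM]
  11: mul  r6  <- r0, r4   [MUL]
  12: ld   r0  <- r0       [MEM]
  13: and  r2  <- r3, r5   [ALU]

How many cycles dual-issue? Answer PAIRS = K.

PAIRS = 4

c0: i0 add  RAW r0
c1: i1 blt  no-port BR/MUL
c2: i2 mulh  RAW+WAW r6
c3: i3 xor  RAW r6
c4: i4 mul  WAW r1
c5: i5,i6 ld mulh  dual
c6: i7,i8 xor xor  dual
c7: i9 st  no-port MEM/MEM
c8: i10,i11 ld mul  dual
c9: i12,i13 ld and  dual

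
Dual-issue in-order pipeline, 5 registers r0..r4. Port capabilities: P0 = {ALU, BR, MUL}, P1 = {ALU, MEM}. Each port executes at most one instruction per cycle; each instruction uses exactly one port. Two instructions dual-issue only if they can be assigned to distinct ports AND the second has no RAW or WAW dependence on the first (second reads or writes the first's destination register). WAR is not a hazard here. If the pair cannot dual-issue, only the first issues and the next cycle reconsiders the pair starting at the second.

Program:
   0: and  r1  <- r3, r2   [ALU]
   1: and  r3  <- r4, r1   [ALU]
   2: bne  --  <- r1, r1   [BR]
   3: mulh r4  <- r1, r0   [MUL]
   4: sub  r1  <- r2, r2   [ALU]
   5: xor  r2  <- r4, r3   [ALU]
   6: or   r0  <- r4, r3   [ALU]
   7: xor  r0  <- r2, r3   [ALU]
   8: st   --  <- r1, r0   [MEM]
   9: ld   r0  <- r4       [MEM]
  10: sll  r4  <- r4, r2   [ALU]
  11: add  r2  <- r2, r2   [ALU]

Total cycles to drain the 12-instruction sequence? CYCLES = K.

CYCLES = 8

  cy0 -> i0 (and.ALU) RAW r1
  cy1 -> i1/i2 (and.ALU;bne.BR) pair
  cy2 -> i3/i4 (mulh.MUL;sub.ALU) pair
  cy3 -> i5/i6 (xor.ALU;or.ALU) pair
  cy4 -> i7 (xor.ALU) RAW r0
  cy5 -> i8 (st.MEM) no-port MEM/MEM
  cy6 -> i9/i10 (ld.MEM;sll.ALU) pair
  cy7 -> i11 (add.ALU) tail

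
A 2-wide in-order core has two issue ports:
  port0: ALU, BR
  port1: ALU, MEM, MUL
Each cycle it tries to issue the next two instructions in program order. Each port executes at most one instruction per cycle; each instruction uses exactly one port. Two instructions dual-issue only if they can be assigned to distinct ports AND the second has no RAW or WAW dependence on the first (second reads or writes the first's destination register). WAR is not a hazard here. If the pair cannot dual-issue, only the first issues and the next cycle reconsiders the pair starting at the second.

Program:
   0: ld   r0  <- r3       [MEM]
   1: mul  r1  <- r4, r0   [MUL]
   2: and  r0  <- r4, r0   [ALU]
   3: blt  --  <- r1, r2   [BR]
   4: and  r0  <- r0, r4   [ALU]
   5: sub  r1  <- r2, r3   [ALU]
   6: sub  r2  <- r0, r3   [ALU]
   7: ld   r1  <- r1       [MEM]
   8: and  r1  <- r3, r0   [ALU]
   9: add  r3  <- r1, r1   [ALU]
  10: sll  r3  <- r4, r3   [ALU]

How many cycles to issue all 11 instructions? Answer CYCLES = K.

CYCLES = 8

0. ld @i0  | no-port MEM/MUL
1. mul;and @i1,i2  | 2-wide
2. blt;and @i3,i4  | 2-wide
3. sub;sub @i5,i6  | 2-wide
4. ld @i7  | WAW r1
5. and @i8  | RAW r1
6. add @i9  | RAW+WAW r3
7. sll @i10  | tail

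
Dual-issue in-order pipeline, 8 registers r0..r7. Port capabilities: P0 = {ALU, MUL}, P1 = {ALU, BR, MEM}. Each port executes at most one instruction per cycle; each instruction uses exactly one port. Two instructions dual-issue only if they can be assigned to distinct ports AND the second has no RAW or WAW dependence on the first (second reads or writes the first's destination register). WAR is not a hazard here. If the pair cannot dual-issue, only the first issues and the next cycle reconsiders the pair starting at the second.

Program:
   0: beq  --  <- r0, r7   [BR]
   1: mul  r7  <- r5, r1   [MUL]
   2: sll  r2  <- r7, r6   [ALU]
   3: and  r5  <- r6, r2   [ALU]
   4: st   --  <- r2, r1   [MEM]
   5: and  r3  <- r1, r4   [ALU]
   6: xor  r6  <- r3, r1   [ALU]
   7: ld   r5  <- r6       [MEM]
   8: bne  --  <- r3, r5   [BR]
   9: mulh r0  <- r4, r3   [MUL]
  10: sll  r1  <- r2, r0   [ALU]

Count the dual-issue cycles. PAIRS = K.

c0: i0&i1 beq;mul  pair
c1: i2 sll  RAW r2
c2: i3&i4 and;st  pair
c3: i5 and  RAW r3
c4: i6 xor  RAW r6
c5: i7 ld  no-port MEM/BR
c6: i8&i9 bne;mulh  pair
c7: i10 sll  tail

PAIRS = 3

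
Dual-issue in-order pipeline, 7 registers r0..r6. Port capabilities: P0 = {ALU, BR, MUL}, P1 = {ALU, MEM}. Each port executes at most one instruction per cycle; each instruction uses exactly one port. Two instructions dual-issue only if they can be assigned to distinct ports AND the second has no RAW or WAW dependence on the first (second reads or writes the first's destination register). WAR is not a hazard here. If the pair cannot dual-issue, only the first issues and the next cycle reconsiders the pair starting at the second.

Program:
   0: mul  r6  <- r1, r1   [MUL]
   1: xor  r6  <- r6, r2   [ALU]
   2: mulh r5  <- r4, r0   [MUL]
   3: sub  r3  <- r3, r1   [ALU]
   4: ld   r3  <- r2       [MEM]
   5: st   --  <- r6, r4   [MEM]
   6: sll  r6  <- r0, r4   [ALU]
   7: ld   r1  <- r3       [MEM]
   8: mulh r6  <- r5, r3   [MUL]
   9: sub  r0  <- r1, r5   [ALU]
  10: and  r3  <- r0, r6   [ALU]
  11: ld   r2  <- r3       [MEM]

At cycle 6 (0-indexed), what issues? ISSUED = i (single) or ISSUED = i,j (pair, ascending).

ISSUED = 9

[0] i0  mul.MUL  -- RAW+WAW r6
[1] i1/i2  xor.ALU;mulh.MUL  -- pair
[2] i3  sub.ALU  -- WAW r3
[3] i4  ld.MEM  -- no-port MEM/MEM
[4] i5/i6  st.MEM;sll.ALU  -- pair
[5] i7/i8  ld.MEM;mulh.MUL  -- pair
[6] i9  sub.ALU  -- RAW r0
[7] i10  and.ALU  -- RAW r3
[8] i11  ld.MEM  -- tail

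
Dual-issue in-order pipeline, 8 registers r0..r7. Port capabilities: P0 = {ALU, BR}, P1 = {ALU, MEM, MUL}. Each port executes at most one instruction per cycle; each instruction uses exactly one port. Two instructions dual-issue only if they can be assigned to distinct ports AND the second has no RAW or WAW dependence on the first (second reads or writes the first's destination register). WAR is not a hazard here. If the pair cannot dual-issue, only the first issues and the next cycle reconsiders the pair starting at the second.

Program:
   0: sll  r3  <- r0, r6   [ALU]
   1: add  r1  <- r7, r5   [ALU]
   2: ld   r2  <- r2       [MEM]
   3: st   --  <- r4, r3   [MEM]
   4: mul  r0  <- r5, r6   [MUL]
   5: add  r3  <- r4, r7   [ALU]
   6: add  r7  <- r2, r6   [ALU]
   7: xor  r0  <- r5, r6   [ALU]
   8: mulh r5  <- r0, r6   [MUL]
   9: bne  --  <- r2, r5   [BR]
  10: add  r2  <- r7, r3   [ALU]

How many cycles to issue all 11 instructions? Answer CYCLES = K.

CYCLES = 7

c0: i0,i1 sll.ALU;add.ALU  pair
c1: i2 ld.MEM  no-port MEM/MEM
c2: i3 st.MEM  no-port MEM/MUL
c3: i4,i5 mul.MUL;add.ALU  pair
c4: i6,i7 add.ALU;xor.ALU  pair
c5: i8 mulh.MUL  RAW r5
c6: i9,i10 bne.BR;add.ALU  pair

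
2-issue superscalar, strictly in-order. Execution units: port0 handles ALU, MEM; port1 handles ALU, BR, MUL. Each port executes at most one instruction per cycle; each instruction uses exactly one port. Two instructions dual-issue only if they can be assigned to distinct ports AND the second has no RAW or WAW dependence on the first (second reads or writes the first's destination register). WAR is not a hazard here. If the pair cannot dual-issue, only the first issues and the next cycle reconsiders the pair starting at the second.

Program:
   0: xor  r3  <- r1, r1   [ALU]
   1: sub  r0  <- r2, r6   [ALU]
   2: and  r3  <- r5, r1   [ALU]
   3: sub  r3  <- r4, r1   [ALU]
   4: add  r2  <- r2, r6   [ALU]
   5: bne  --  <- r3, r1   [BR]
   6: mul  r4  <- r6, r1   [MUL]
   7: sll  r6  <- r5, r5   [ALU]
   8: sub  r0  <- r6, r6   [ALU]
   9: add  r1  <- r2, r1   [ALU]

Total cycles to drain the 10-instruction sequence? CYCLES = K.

  cy0 -> i0&i1 (xor/sub) pair
  cy1 -> i2 (and) WAW r3
  cy2 -> i3&i4 (sub/add) pair
  cy3 -> i5 (bne) no-port BR/MUL
  cy4 -> i6&i7 (mul/sll) pair
  cy5 -> i8&i9 (sub/add) pair

CYCLES = 6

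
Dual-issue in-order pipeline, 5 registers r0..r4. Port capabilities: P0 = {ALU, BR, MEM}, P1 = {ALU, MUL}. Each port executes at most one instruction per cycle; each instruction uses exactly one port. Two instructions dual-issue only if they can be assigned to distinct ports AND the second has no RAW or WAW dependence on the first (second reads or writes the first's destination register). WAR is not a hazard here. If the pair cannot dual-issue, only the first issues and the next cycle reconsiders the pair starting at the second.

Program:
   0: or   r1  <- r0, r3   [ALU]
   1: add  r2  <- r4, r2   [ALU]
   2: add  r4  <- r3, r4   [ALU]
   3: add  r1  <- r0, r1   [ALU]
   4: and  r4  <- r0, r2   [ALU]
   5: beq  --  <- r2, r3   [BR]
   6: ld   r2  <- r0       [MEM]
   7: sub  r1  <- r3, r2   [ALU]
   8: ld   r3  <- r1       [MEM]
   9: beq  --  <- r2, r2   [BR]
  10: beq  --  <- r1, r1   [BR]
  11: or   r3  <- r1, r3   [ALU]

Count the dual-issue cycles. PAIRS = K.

PAIRS = 4

c0: i0+i1 or.ALU+add.ALU  pair
c1: i2+i3 add.ALU+add.ALU  pair
c2: i4+i5 and.ALU+beq.BR  pair
c3: i6 ld.MEM  RAW r2
c4: i7 sub.ALU  RAW r1
c5: i8 ld.MEM  no-port MEM/BR
c6: i9 beq.BR  no-port BR/BR
c7: i10+i11 beq.BR+or.ALU  pair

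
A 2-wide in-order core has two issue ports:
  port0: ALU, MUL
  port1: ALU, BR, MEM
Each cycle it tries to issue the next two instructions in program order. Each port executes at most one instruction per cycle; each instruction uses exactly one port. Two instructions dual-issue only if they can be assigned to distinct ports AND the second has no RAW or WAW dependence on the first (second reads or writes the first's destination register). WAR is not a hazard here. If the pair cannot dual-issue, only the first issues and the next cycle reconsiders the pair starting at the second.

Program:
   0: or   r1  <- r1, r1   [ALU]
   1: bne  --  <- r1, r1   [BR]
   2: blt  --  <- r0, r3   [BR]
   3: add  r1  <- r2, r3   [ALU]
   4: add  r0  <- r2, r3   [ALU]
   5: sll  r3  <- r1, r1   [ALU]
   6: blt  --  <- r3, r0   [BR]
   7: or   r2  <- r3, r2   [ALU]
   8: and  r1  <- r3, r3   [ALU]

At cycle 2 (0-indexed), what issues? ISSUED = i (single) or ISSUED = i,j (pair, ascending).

c0: i0 or.ALU  RAW r1
c1: i1 bne.BR  no-port BR/BR
c2: i2&i3 blt.BR add.ALU  dual
c3: i4&i5 add.ALU sll.ALU  dual
c4: i6&i7 blt.BR or.ALU  dual
c5: i8 and.ALU  tail

ISSUED = 2,3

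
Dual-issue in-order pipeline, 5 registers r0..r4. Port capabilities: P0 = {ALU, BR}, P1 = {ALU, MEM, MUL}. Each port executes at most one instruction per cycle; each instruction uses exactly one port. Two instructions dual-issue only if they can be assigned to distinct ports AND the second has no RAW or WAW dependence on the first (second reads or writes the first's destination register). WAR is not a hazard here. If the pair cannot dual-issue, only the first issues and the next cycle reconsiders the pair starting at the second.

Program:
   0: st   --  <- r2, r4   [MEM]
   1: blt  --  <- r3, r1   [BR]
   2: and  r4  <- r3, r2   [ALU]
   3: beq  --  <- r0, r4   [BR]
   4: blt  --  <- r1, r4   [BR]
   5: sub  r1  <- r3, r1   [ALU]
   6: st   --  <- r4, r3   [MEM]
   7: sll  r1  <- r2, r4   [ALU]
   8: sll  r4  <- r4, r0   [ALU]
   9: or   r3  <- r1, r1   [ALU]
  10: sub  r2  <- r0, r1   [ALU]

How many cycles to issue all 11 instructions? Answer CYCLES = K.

  cy0 -> i0,i1 (st/blt) dual
  cy1 -> i2 (and) RAW r4
  cy2 -> i3 (beq) no-port BR/BR
  cy3 -> i4,i5 (blt/sub) dual
  cy4 -> i6,i7 (st/sll) dual
  cy5 -> i8,i9 (sll/or) dual
  cy6 -> i10 (sub) tail

CYCLES = 7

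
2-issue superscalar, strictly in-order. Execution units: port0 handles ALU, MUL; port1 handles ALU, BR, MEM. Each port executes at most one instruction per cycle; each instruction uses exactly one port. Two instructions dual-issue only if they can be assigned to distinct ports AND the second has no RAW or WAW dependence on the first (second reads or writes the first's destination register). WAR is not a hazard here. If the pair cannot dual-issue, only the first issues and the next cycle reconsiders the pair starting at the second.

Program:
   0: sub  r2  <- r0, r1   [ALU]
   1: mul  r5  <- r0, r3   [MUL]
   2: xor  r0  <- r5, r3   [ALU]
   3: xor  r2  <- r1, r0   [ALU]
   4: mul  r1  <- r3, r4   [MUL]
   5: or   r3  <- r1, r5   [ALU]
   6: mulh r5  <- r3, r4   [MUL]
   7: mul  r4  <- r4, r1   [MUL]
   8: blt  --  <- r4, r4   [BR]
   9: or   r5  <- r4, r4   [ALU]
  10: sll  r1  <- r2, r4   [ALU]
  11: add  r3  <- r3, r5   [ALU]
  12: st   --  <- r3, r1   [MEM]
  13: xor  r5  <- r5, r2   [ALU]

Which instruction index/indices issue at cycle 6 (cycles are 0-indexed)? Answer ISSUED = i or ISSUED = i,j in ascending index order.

ISSUED = 8,9

c0: i0+i1 sub.ALU mul.MUL  dual
c1: i2 xor.ALU  RAW r0
c2: i3+i4 xor.ALU mul.MUL  dual
c3: i5 or.ALU  RAW r3
c4: i6 mulh.MUL  no-port MUL/MUL
c5: i7 mul.MUL  RAW r4
c6: i8+i9 blt.BR or.ALU  dual
c7: i10+i11 sll.ALU add.ALU  dual
c8: i12+i13 st.MEM xor.ALU  dual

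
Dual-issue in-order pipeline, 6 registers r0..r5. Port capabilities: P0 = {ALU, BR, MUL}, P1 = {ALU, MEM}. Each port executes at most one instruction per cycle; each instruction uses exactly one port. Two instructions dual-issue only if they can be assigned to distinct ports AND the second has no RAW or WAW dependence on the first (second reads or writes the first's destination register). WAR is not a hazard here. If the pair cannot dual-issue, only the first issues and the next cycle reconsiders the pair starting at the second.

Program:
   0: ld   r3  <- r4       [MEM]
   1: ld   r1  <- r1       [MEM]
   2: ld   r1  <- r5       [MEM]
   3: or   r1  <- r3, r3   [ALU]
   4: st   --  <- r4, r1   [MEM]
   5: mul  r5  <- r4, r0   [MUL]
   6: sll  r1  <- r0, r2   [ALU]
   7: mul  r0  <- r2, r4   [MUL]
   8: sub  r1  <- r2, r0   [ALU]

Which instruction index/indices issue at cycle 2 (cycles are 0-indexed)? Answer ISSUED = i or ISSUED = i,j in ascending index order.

ISSUED = 2

t=0 i0:ld ; no-port MEM/MEM
t=1 i1:ld ; no-port MEM/MEM
t=2 i2:ld ; WAW r1
t=3 i3:or ; RAW r1
t=4 i4+i5:st/mul ; pair
t=5 i6+i7:sll/mul ; pair
t=6 i8:sub ; tail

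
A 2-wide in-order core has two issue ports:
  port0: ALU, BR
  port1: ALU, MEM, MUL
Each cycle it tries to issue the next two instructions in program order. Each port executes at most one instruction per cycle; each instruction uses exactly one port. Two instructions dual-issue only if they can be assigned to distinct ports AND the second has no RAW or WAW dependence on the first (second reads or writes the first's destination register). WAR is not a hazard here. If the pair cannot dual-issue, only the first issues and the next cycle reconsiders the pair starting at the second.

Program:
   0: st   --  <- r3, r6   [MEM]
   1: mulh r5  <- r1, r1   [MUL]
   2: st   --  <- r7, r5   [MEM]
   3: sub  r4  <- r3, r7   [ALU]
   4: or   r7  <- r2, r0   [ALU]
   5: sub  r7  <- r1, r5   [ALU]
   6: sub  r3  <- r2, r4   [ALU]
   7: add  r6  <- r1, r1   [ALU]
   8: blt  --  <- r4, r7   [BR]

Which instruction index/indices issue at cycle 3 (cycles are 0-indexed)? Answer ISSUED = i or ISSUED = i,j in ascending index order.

ISSUED = 4

#0 head=0: st.MEM i0 no-port MEM/MUL
#1 head=1: mulh.MUL i1 no-port MUL/MEM
#2 head=2: st.MEM;sub.ALU i2+i3 pair
#3 head=4: or.ALU i4 WAW r7
#4 head=5: sub.ALU;sub.ALU i5+i6 pair
#5 head=7: add.ALU;blt.BR i7+i8 pair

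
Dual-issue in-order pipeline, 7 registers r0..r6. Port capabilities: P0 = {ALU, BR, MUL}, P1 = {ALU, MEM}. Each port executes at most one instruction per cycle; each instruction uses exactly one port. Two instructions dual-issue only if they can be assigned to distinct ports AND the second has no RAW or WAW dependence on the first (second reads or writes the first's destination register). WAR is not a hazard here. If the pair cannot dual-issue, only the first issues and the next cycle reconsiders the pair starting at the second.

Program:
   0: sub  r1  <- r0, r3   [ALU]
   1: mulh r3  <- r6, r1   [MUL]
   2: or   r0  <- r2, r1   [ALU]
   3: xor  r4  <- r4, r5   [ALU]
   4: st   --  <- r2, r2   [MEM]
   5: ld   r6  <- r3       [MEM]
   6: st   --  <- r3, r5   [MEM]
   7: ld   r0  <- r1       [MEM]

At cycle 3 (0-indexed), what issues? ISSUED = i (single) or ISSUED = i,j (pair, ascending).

#0 head=0: sub i0 RAW r1
#1 head=1: mulh;or i1,i2 pair
#2 head=3: xor;st i3,i4 pair
#3 head=5: ld i5 no-port MEM/MEM
#4 head=6: st i6 no-port MEM/MEM
#5 head=7: ld i7 tail

ISSUED = 5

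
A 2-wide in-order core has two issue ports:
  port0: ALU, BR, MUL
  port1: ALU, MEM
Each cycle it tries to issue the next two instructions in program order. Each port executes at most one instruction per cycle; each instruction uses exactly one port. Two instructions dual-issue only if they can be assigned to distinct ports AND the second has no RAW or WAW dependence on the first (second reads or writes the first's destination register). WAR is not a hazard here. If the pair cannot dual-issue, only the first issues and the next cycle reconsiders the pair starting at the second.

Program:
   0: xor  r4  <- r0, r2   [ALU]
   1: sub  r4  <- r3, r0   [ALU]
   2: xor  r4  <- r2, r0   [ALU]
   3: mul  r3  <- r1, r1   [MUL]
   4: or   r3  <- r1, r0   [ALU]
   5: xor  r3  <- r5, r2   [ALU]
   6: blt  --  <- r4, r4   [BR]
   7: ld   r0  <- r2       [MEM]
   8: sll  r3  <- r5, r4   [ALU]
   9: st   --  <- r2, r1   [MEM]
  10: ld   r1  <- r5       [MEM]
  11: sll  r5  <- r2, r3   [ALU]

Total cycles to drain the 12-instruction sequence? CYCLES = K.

CYCLES = 8

[0] i0  xor  -- WAW r4
[1] i1  sub  -- WAW r4
[2] i2+i3  xor/mul  -- dual
[3] i4  or  -- WAW r3
[4] i5+i6  xor/blt  -- dual
[5] i7+i8  ld/sll  -- dual
[6] i9  st  -- no-port MEM/MEM
[7] i10+i11  ld/sll  -- dual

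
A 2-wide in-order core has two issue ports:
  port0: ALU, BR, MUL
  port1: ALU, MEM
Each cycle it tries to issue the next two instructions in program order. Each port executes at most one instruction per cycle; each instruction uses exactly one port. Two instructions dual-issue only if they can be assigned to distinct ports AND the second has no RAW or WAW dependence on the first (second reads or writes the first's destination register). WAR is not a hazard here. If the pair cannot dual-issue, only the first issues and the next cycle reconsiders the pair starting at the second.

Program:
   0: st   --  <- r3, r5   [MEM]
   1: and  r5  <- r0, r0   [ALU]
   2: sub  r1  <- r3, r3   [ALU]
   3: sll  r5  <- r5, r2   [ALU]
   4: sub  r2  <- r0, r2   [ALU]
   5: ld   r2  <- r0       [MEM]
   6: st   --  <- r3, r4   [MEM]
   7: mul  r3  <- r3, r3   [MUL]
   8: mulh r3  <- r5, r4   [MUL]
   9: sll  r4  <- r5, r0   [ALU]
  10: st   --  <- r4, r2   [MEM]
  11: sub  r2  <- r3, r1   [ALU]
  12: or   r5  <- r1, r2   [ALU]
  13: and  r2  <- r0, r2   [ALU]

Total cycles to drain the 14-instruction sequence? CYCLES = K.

0. st.MEM and.ALU @i0/i1  | 2-wide
1. sub.ALU sll.ALU @i2/i3  | 2-wide
2. sub.ALU @i4  | WAW r2
3. ld.MEM @i5  | no-port MEM/MEM
4. st.MEM mul.MUL @i6/i7  | 2-wide
5. mulh.MUL sll.ALU @i8/i9  | 2-wide
6. st.MEM sub.ALU @i10/i11  | 2-wide
7. or.ALU and.ALU @i12/i13  | 2-wide

CYCLES = 8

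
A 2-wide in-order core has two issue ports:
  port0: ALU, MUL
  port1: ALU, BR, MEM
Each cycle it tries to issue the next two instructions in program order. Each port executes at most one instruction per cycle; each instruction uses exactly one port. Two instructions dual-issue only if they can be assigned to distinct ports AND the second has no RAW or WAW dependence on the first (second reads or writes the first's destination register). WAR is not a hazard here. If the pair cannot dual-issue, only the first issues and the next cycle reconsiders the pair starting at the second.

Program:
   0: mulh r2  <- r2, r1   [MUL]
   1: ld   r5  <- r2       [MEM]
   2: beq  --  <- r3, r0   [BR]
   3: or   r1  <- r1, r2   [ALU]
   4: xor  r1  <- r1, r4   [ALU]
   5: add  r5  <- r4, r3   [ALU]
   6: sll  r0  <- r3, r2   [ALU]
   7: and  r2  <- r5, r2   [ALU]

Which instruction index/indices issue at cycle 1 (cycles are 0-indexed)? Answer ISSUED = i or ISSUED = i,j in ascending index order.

ISSUED = 1

0. mulh.MUL @i0  | RAW r2
1. ld.MEM @i1  | no-port MEM/BR
2. beq.BR;or.ALU @i2+i3  | pair
3. xor.ALU;add.ALU @i4+i5  | pair
4. sll.ALU;and.ALU @i6+i7  | pair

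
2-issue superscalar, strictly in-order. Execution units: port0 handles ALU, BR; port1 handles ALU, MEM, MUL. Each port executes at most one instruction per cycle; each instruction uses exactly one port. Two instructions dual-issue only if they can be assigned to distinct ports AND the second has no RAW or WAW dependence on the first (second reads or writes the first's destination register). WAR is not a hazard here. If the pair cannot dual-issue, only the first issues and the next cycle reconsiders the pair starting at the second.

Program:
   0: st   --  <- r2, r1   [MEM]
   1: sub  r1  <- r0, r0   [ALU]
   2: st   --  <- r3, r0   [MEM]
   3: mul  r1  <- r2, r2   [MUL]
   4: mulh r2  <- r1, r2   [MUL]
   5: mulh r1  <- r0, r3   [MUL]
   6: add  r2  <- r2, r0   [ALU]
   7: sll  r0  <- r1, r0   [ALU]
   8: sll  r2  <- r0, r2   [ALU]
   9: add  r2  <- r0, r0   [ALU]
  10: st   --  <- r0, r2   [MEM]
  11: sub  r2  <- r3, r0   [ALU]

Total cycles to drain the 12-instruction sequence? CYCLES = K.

0. st+sub @i0,i1  | pair
1. st @i2  | no-port MEM/MUL
2. mul @i3  | no-port MUL/MUL
3. mulh @i4  | no-port MUL/MUL
4. mulh+add @i5,i6  | pair
5. sll @i7  | RAW r0
6. sll @i8  | WAW r2
7. add @i9  | RAW r2
8. st+sub @i10,i11  | pair

CYCLES = 9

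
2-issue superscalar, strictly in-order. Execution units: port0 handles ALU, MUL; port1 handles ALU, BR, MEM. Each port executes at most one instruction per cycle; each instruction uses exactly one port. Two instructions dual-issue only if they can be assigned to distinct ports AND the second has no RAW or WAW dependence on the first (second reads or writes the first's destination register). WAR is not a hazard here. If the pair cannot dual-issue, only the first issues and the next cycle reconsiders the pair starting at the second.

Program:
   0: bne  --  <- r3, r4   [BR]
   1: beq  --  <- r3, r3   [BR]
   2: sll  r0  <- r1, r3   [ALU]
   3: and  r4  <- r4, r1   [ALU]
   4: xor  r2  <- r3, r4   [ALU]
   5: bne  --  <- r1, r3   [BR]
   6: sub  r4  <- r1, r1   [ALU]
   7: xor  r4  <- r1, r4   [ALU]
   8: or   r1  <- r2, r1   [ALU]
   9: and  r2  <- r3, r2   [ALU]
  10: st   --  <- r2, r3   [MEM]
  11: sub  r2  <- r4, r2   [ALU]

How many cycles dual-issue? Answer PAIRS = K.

PAIRS = 4

[0] i0  bne  -- no-port BR/BR
[1] i1+i2  beq/sll  -- pair
[2] i3  and  -- RAW r4
[3] i4+i5  xor/bne  -- pair
[4] i6  sub  -- RAW+WAW r4
[5] i7+i8  xor/or  -- pair
[6] i9  and  -- RAW r2
[7] i10+i11  st/sub  -- pair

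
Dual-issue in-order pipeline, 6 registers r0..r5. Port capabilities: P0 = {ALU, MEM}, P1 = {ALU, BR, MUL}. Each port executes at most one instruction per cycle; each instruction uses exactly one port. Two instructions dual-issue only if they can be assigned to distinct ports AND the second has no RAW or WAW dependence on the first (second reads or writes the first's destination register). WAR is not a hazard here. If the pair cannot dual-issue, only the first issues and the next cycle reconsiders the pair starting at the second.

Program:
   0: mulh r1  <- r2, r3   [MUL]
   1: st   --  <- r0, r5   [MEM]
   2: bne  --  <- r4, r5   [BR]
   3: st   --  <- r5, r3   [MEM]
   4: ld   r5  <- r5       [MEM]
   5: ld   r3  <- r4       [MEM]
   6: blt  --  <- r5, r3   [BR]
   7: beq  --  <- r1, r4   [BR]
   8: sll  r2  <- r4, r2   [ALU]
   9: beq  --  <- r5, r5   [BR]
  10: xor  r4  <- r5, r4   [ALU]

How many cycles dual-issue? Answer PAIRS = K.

c0: i0,i1 mulh+st  dual
c1: i2,i3 bne+st  dual
c2: i4 ld  no-port MEM/MEM
c3: i5 ld  RAW r3
c4: i6 blt  no-port BR/BR
c5: i7,i8 beq+sll  dual
c6: i9,i10 beq+xor  dual

PAIRS = 4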